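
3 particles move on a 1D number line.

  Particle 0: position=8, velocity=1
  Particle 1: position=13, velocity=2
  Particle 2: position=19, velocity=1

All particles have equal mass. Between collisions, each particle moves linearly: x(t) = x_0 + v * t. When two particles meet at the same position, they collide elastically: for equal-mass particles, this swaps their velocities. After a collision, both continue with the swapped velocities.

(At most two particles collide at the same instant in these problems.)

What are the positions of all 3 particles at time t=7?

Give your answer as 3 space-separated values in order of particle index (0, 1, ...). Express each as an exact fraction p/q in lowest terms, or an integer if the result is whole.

Collision at t=6: particles 1 and 2 swap velocities; positions: p0=14 p1=25 p2=25; velocities now: v0=1 v1=1 v2=2
Advance to t=7 (no further collisions before then); velocities: v0=1 v1=1 v2=2; positions = 15 26 27

Answer: 15 26 27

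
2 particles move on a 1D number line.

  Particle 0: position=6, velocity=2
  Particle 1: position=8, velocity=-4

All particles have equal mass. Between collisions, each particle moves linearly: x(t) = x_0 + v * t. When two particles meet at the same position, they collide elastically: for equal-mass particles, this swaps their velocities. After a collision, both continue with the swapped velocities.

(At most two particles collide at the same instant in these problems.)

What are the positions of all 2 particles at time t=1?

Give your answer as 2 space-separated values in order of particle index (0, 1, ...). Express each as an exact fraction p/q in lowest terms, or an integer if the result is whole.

Collision at t=1/3: particles 0 and 1 swap velocities; positions: p0=20/3 p1=20/3; velocities now: v0=-4 v1=2
Advance to t=1 (no further collisions before then); velocities: v0=-4 v1=2; positions = 4 8

Answer: 4 8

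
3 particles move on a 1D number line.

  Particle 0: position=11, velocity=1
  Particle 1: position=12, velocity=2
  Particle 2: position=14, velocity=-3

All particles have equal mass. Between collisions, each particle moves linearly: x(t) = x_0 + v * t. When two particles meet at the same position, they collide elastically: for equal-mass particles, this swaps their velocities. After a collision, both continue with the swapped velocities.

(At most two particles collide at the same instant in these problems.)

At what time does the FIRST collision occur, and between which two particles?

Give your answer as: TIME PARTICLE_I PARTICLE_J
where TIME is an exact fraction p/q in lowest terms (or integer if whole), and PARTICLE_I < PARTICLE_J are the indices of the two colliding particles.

Answer: 2/5 1 2

Derivation:
Pair (0,1): pos 11,12 vel 1,2 -> not approaching (rel speed -1 <= 0)
Pair (1,2): pos 12,14 vel 2,-3 -> gap=2, closing at 5/unit, collide at t=2/5
Earliest collision: t=2/5 between 1 and 2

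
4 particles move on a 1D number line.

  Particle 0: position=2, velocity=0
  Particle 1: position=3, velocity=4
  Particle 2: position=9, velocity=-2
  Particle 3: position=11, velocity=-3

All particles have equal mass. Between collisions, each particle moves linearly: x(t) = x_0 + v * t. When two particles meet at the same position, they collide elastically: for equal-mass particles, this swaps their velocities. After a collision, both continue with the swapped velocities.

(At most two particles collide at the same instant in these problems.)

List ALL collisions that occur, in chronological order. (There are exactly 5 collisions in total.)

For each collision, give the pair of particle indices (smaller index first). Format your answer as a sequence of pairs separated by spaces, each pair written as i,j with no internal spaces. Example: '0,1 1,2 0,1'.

Collision at t=1: particles 1 and 2 swap velocities; positions: p0=2 p1=7 p2=7 p3=8; velocities now: v0=0 v1=-2 v2=4 v3=-3
Collision at t=8/7: particles 2 and 3 swap velocities; positions: p0=2 p1=47/7 p2=53/7 p3=53/7; velocities now: v0=0 v1=-2 v2=-3 v3=4
Collision at t=2: particles 1 and 2 swap velocities; positions: p0=2 p1=5 p2=5 p3=11; velocities now: v0=0 v1=-3 v2=-2 v3=4
Collision at t=3: particles 0 and 1 swap velocities; positions: p0=2 p1=2 p2=3 p3=15; velocities now: v0=-3 v1=0 v2=-2 v3=4
Collision at t=7/2: particles 1 and 2 swap velocities; positions: p0=1/2 p1=2 p2=2 p3=17; velocities now: v0=-3 v1=-2 v2=0 v3=4

Answer: 1,2 2,3 1,2 0,1 1,2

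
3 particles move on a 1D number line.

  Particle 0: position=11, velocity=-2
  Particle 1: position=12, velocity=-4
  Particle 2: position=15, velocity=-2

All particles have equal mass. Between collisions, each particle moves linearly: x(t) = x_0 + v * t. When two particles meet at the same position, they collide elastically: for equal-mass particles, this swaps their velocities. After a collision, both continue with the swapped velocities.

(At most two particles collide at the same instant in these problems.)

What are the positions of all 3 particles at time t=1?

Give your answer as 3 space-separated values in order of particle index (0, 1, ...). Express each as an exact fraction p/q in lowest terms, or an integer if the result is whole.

Collision at t=1/2: particles 0 and 1 swap velocities; positions: p0=10 p1=10 p2=14; velocities now: v0=-4 v1=-2 v2=-2
Advance to t=1 (no further collisions before then); velocities: v0=-4 v1=-2 v2=-2; positions = 8 9 13

Answer: 8 9 13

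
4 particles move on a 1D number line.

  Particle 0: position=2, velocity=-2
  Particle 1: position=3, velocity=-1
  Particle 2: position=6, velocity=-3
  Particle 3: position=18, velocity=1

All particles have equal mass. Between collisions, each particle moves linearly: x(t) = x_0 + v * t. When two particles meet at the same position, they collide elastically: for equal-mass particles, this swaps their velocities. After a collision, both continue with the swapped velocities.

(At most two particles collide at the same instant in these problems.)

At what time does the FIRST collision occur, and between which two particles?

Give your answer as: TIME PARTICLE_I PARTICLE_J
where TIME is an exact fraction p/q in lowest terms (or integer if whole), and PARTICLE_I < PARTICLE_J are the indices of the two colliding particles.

Answer: 3/2 1 2

Derivation:
Pair (0,1): pos 2,3 vel -2,-1 -> not approaching (rel speed -1 <= 0)
Pair (1,2): pos 3,6 vel -1,-3 -> gap=3, closing at 2/unit, collide at t=3/2
Pair (2,3): pos 6,18 vel -3,1 -> not approaching (rel speed -4 <= 0)
Earliest collision: t=3/2 between 1 and 2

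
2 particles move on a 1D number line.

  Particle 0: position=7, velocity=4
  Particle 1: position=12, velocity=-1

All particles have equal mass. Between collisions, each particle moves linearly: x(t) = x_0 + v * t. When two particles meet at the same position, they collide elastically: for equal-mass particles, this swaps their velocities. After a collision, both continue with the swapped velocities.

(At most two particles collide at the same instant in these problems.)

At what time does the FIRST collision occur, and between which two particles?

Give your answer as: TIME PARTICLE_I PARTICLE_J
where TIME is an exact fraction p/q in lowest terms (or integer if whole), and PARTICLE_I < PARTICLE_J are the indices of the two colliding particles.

Answer: 1 0 1

Derivation:
Pair (0,1): pos 7,12 vel 4,-1 -> gap=5, closing at 5/unit, collide at t=1
Earliest collision: t=1 between 0 and 1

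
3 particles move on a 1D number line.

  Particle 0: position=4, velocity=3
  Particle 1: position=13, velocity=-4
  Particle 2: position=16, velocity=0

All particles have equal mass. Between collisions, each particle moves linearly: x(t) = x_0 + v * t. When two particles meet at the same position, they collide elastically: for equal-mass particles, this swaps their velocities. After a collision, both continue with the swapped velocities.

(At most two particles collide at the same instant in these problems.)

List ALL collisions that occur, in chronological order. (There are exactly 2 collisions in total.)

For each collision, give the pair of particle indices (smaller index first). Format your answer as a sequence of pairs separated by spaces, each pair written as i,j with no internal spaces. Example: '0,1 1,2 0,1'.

Answer: 0,1 1,2

Derivation:
Collision at t=9/7: particles 0 and 1 swap velocities; positions: p0=55/7 p1=55/7 p2=16; velocities now: v0=-4 v1=3 v2=0
Collision at t=4: particles 1 and 2 swap velocities; positions: p0=-3 p1=16 p2=16; velocities now: v0=-4 v1=0 v2=3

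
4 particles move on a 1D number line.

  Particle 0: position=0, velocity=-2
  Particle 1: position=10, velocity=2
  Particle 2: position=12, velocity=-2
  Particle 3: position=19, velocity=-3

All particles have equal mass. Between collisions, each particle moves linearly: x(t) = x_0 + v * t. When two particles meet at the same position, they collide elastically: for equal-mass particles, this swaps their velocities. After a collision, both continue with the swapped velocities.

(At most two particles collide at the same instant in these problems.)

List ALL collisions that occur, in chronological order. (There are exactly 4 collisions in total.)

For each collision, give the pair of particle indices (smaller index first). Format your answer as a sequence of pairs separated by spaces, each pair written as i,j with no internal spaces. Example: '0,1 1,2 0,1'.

Collision at t=1/2: particles 1 and 2 swap velocities; positions: p0=-1 p1=11 p2=11 p3=35/2; velocities now: v0=-2 v1=-2 v2=2 v3=-3
Collision at t=9/5: particles 2 and 3 swap velocities; positions: p0=-18/5 p1=42/5 p2=68/5 p3=68/5; velocities now: v0=-2 v1=-2 v2=-3 v3=2
Collision at t=7: particles 1 and 2 swap velocities; positions: p0=-14 p1=-2 p2=-2 p3=24; velocities now: v0=-2 v1=-3 v2=-2 v3=2
Collision at t=19: particles 0 and 1 swap velocities; positions: p0=-38 p1=-38 p2=-26 p3=48; velocities now: v0=-3 v1=-2 v2=-2 v3=2

Answer: 1,2 2,3 1,2 0,1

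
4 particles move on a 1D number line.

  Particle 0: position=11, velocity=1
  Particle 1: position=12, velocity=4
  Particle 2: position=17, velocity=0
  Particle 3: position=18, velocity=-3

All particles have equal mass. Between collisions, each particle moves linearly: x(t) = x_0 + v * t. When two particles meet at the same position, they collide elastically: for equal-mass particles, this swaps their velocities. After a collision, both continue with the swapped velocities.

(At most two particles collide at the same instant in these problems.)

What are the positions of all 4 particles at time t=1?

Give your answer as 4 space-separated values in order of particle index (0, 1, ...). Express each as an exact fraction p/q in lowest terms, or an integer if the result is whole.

Answer: 12 15 16 17

Derivation:
Collision at t=1/3: particles 2 and 3 swap velocities; positions: p0=34/3 p1=40/3 p2=17 p3=17; velocities now: v0=1 v1=4 v2=-3 v3=0
Collision at t=6/7: particles 1 and 2 swap velocities; positions: p0=83/7 p1=108/7 p2=108/7 p3=17; velocities now: v0=1 v1=-3 v2=4 v3=0
Advance to t=1 (no further collisions before then); velocities: v0=1 v1=-3 v2=4 v3=0; positions = 12 15 16 17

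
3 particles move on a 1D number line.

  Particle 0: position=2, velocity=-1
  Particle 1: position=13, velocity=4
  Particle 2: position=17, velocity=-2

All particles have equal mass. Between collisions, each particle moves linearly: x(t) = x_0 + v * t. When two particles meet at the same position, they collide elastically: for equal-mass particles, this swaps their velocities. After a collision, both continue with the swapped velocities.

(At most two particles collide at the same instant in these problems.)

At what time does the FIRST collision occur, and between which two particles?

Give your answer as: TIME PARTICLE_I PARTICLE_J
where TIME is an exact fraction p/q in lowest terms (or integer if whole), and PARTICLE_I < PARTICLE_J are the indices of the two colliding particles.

Answer: 2/3 1 2

Derivation:
Pair (0,1): pos 2,13 vel -1,4 -> not approaching (rel speed -5 <= 0)
Pair (1,2): pos 13,17 vel 4,-2 -> gap=4, closing at 6/unit, collide at t=2/3
Earliest collision: t=2/3 between 1 and 2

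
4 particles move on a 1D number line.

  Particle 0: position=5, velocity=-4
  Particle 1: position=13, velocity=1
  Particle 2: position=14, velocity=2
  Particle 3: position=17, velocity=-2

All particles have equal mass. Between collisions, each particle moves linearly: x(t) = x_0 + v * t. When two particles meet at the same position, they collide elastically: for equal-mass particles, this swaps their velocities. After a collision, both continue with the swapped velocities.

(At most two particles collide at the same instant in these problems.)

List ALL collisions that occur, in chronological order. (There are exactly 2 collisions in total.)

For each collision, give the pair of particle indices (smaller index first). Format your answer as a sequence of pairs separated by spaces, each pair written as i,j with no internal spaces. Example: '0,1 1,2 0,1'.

Answer: 2,3 1,2

Derivation:
Collision at t=3/4: particles 2 and 3 swap velocities; positions: p0=2 p1=55/4 p2=31/2 p3=31/2; velocities now: v0=-4 v1=1 v2=-2 v3=2
Collision at t=4/3: particles 1 and 2 swap velocities; positions: p0=-1/3 p1=43/3 p2=43/3 p3=50/3; velocities now: v0=-4 v1=-2 v2=1 v3=2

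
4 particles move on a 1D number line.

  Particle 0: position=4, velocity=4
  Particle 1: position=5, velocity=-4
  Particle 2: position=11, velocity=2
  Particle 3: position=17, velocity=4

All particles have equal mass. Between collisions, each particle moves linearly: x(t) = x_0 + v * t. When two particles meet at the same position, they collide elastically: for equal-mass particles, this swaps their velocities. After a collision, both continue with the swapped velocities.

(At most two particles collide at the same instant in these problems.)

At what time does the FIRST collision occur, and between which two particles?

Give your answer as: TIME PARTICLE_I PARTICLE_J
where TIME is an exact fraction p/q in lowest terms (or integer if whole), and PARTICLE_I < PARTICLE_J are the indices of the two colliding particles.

Pair (0,1): pos 4,5 vel 4,-4 -> gap=1, closing at 8/unit, collide at t=1/8
Pair (1,2): pos 5,11 vel -4,2 -> not approaching (rel speed -6 <= 0)
Pair (2,3): pos 11,17 vel 2,4 -> not approaching (rel speed -2 <= 0)
Earliest collision: t=1/8 between 0 and 1

Answer: 1/8 0 1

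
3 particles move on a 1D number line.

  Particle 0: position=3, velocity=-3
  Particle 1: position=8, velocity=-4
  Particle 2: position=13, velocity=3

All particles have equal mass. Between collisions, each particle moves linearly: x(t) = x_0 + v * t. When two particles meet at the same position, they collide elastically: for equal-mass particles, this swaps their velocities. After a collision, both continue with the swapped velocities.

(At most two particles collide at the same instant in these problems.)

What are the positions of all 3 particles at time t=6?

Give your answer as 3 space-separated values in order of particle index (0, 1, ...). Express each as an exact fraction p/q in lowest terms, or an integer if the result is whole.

Answer: -16 -15 31

Derivation:
Collision at t=5: particles 0 and 1 swap velocities; positions: p0=-12 p1=-12 p2=28; velocities now: v0=-4 v1=-3 v2=3
Advance to t=6 (no further collisions before then); velocities: v0=-4 v1=-3 v2=3; positions = -16 -15 31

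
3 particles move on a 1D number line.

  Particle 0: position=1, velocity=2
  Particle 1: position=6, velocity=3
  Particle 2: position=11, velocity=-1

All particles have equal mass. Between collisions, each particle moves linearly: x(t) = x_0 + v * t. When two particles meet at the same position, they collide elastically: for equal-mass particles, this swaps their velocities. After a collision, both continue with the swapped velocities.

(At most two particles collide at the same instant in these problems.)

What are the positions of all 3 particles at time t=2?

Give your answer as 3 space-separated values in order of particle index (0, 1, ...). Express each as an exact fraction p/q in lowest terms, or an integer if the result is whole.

Answer: 5 9 12

Derivation:
Collision at t=5/4: particles 1 and 2 swap velocities; positions: p0=7/2 p1=39/4 p2=39/4; velocities now: v0=2 v1=-1 v2=3
Advance to t=2 (no further collisions before then); velocities: v0=2 v1=-1 v2=3; positions = 5 9 12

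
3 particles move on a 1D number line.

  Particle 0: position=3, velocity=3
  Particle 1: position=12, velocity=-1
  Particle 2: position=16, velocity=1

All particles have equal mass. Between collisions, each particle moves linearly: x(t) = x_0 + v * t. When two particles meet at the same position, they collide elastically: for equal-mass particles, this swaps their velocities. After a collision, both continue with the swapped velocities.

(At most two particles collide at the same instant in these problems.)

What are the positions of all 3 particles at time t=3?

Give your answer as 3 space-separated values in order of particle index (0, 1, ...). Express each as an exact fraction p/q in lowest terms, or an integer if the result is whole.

Collision at t=9/4: particles 0 and 1 swap velocities; positions: p0=39/4 p1=39/4 p2=73/4; velocities now: v0=-1 v1=3 v2=1
Advance to t=3 (no further collisions before then); velocities: v0=-1 v1=3 v2=1; positions = 9 12 19

Answer: 9 12 19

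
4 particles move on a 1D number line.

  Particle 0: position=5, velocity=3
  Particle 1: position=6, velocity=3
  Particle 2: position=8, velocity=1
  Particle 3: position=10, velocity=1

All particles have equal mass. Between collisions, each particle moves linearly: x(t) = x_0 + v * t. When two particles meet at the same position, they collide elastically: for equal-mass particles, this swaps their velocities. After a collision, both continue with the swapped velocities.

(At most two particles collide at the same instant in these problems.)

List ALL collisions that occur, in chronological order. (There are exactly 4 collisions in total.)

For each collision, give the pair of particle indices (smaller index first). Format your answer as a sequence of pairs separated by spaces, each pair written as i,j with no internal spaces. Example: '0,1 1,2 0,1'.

Collision at t=1: particles 1 and 2 swap velocities; positions: p0=8 p1=9 p2=9 p3=11; velocities now: v0=3 v1=1 v2=3 v3=1
Collision at t=3/2: particles 0 and 1 swap velocities; positions: p0=19/2 p1=19/2 p2=21/2 p3=23/2; velocities now: v0=1 v1=3 v2=3 v3=1
Collision at t=2: particles 2 and 3 swap velocities; positions: p0=10 p1=11 p2=12 p3=12; velocities now: v0=1 v1=3 v2=1 v3=3
Collision at t=5/2: particles 1 and 2 swap velocities; positions: p0=21/2 p1=25/2 p2=25/2 p3=27/2; velocities now: v0=1 v1=1 v2=3 v3=3

Answer: 1,2 0,1 2,3 1,2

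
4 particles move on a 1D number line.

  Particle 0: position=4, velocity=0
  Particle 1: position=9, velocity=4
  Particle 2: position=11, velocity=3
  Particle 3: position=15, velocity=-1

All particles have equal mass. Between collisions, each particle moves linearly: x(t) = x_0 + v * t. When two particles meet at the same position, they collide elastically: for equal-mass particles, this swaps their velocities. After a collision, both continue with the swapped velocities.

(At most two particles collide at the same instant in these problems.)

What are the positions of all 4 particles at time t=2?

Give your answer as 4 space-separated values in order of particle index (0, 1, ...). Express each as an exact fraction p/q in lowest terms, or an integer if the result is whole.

Answer: 4 13 17 17

Derivation:
Collision at t=1: particles 2 and 3 swap velocities; positions: p0=4 p1=13 p2=14 p3=14; velocities now: v0=0 v1=4 v2=-1 v3=3
Collision at t=6/5: particles 1 and 2 swap velocities; positions: p0=4 p1=69/5 p2=69/5 p3=73/5; velocities now: v0=0 v1=-1 v2=4 v3=3
Collision at t=2: particles 2 and 3 swap velocities; positions: p0=4 p1=13 p2=17 p3=17; velocities now: v0=0 v1=-1 v2=3 v3=4
Advance to t=2 (no further collisions before then); velocities: v0=0 v1=-1 v2=3 v3=4; positions = 4 13 17 17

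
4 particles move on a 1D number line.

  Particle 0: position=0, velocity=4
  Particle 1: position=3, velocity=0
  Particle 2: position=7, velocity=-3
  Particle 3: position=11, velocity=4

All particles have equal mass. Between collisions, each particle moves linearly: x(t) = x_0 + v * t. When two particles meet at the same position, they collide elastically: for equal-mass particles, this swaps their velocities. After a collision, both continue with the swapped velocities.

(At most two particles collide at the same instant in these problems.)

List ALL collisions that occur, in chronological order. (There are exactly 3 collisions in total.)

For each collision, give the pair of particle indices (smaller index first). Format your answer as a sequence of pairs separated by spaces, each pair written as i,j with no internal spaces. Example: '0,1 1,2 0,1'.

Answer: 0,1 1,2 0,1

Derivation:
Collision at t=3/4: particles 0 and 1 swap velocities; positions: p0=3 p1=3 p2=19/4 p3=14; velocities now: v0=0 v1=4 v2=-3 v3=4
Collision at t=1: particles 1 and 2 swap velocities; positions: p0=3 p1=4 p2=4 p3=15; velocities now: v0=0 v1=-3 v2=4 v3=4
Collision at t=4/3: particles 0 and 1 swap velocities; positions: p0=3 p1=3 p2=16/3 p3=49/3; velocities now: v0=-3 v1=0 v2=4 v3=4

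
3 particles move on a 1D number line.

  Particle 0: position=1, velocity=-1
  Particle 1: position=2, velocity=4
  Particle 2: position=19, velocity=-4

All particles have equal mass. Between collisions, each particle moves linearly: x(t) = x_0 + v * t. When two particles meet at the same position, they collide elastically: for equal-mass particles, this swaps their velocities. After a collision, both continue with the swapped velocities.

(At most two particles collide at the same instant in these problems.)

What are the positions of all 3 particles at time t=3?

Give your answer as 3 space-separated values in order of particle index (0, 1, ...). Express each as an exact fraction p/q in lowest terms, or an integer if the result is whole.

Collision at t=17/8: particles 1 and 2 swap velocities; positions: p0=-9/8 p1=21/2 p2=21/2; velocities now: v0=-1 v1=-4 v2=4
Advance to t=3 (no further collisions before then); velocities: v0=-1 v1=-4 v2=4; positions = -2 7 14

Answer: -2 7 14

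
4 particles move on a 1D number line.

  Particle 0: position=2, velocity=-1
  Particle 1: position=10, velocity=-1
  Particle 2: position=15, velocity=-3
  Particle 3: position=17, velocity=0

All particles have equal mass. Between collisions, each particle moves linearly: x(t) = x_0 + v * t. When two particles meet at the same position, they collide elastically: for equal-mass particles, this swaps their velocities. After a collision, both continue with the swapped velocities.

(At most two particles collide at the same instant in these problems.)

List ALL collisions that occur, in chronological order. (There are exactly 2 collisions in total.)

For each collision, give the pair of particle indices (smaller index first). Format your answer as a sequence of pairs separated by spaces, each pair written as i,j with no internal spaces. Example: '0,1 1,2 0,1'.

Collision at t=5/2: particles 1 and 2 swap velocities; positions: p0=-1/2 p1=15/2 p2=15/2 p3=17; velocities now: v0=-1 v1=-3 v2=-1 v3=0
Collision at t=13/2: particles 0 and 1 swap velocities; positions: p0=-9/2 p1=-9/2 p2=7/2 p3=17; velocities now: v0=-3 v1=-1 v2=-1 v3=0

Answer: 1,2 0,1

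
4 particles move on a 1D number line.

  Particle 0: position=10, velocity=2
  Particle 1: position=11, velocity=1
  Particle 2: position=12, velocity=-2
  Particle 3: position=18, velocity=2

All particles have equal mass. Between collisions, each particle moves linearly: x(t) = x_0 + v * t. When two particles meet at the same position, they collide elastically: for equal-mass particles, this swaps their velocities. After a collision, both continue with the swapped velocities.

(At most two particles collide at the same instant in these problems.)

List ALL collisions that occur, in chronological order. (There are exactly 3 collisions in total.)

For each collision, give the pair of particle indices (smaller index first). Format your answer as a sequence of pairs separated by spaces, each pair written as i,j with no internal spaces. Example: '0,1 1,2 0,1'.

Answer: 1,2 0,1 1,2

Derivation:
Collision at t=1/3: particles 1 and 2 swap velocities; positions: p0=32/3 p1=34/3 p2=34/3 p3=56/3; velocities now: v0=2 v1=-2 v2=1 v3=2
Collision at t=1/2: particles 0 and 1 swap velocities; positions: p0=11 p1=11 p2=23/2 p3=19; velocities now: v0=-2 v1=2 v2=1 v3=2
Collision at t=1: particles 1 and 2 swap velocities; positions: p0=10 p1=12 p2=12 p3=20; velocities now: v0=-2 v1=1 v2=2 v3=2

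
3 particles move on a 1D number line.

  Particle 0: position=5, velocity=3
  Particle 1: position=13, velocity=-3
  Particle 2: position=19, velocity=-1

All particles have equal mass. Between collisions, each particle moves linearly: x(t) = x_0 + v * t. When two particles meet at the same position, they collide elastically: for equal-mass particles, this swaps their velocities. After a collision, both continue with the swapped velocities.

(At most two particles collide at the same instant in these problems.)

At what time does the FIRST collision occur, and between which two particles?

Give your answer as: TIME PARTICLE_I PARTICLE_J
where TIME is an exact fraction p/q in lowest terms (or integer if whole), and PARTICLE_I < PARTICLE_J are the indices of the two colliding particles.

Answer: 4/3 0 1

Derivation:
Pair (0,1): pos 5,13 vel 3,-3 -> gap=8, closing at 6/unit, collide at t=4/3
Pair (1,2): pos 13,19 vel -3,-1 -> not approaching (rel speed -2 <= 0)
Earliest collision: t=4/3 between 0 and 1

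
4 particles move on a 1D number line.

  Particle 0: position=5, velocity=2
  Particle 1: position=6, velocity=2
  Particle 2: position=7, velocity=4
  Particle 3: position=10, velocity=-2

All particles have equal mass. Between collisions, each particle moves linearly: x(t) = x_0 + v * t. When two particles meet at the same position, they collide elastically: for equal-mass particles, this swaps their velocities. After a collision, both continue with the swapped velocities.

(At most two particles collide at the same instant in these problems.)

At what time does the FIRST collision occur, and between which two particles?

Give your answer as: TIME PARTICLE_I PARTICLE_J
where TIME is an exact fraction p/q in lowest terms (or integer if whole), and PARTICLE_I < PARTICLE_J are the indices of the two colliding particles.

Answer: 1/2 2 3

Derivation:
Pair (0,1): pos 5,6 vel 2,2 -> not approaching (rel speed 0 <= 0)
Pair (1,2): pos 6,7 vel 2,4 -> not approaching (rel speed -2 <= 0)
Pair (2,3): pos 7,10 vel 4,-2 -> gap=3, closing at 6/unit, collide at t=1/2
Earliest collision: t=1/2 between 2 and 3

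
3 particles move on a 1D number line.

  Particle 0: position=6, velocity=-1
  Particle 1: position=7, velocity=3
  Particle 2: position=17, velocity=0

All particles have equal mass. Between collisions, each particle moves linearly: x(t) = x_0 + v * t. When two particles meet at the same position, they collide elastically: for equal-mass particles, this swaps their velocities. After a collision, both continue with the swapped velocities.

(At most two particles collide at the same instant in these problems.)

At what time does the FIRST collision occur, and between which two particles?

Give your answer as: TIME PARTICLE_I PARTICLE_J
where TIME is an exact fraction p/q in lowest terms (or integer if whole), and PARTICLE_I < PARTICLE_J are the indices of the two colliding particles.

Answer: 10/3 1 2

Derivation:
Pair (0,1): pos 6,7 vel -1,3 -> not approaching (rel speed -4 <= 0)
Pair (1,2): pos 7,17 vel 3,0 -> gap=10, closing at 3/unit, collide at t=10/3
Earliest collision: t=10/3 between 1 and 2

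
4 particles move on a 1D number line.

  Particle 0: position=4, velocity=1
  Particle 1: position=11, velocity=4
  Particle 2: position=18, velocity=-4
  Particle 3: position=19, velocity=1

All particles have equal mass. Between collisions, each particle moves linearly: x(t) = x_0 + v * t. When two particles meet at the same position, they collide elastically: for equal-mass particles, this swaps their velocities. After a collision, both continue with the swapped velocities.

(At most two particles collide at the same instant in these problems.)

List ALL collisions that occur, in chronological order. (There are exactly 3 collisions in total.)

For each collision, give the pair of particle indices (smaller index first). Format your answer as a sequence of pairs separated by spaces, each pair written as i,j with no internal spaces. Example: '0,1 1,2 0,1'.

Answer: 1,2 2,3 0,1

Derivation:
Collision at t=7/8: particles 1 and 2 swap velocities; positions: p0=39/8 p1=29/2 p2=29/2 p3=159/8; velocities now: v0=1 v1=-4 v2=4 v3=1
Collision at t=8/3: particles 2 and 3 swap velocities; positions: p0=20/3 p1=22/3 p2=65/3 p3=65/3; velocities now: v0=1 v1=-4 v2=1 v3=4
Collision at t=14/5: particles 0 and 1 swap velocities; positions: p0=34/5 p1=34/5 p2=109/5 p3=111/5; velocities now: v0=-4 v1=1 v2=1 v3=4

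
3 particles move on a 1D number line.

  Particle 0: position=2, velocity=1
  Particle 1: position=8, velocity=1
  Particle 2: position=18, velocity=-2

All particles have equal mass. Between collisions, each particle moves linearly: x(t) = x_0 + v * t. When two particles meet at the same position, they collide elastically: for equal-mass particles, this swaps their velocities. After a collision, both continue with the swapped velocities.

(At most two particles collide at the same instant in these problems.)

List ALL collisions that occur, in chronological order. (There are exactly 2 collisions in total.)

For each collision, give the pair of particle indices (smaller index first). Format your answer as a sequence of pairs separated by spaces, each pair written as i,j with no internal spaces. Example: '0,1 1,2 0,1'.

Collision at t=10/3: particles 1 and 2 swap velocities; positions: p0=16/3 p1=34/3 p2=34/3; velocities now: v0=1 v1=-2 v2=1
Collision at t=16/3: particles 0 and 1 swap velocities; positions: p0=22/3 p1=22/3 p2=40/3; velocities now: v0=-2 v1=1 v2=1

Answer: 1,2 0,1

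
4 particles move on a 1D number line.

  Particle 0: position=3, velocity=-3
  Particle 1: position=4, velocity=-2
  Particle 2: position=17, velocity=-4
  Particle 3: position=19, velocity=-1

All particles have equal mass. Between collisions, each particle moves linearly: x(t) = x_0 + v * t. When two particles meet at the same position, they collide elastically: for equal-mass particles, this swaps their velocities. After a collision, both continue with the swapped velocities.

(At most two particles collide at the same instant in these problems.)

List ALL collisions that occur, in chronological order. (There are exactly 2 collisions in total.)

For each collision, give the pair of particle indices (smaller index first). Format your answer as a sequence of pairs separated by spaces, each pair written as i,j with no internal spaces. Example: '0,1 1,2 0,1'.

Answer: 1,2 0,1

Derivation:
Collision at t=13/2: particles 1 and 2 swap velocities; positions: p0=-33/2 p1=-9 p2=-9 p3=25/2; velocities now: v0=-3 v1=-4 v2=-2 v3=-1
Collision at t=14: particles 0 and 1 swap velocities; positions: p0=-39 p1=-39 p2=-24 p3=5; velocities now: v0=-4 v1=-3 v2=-2 v3=-1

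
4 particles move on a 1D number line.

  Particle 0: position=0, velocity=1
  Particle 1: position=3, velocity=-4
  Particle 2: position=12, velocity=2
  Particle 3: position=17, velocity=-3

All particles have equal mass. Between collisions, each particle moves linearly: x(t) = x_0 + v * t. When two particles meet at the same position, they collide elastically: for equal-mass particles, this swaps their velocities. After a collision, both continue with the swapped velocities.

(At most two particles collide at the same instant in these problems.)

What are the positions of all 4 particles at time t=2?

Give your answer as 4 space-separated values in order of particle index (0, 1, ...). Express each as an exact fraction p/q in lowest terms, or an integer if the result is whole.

Answer: -5 2 11 16

Derivation:
Collision at t=3/5: particles 0 and 1 swap velocities; positions: p0=3/5 p1=3/5 p2=66/5 p3=76/5; velocities now: v0=-4 v1=1 v2=2 v3=-3
Collision at t=1: particles 2 and 3 swap velocities; positions: p0=-1 p1=1 p2=14 p3=14; velocities now: v0=-4 v1=1 v2=-3 v3=2
Advance to t=2 (no further collisions before then); velocities: v0=-4 v1=1 v2=-3 v3=2; positions = -5 2 11 16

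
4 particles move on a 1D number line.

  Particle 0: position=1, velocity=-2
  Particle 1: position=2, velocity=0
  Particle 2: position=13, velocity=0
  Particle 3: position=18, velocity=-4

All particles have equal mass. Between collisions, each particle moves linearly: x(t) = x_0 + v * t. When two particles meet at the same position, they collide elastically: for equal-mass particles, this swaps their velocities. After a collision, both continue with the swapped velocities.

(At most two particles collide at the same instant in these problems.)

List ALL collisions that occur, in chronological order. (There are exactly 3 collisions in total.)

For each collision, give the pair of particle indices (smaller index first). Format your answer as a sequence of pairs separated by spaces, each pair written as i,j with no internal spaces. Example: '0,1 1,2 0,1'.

Collision at t=5/4: particles 2 and 3 swap velocities; positions: p0=-3/2 p1=2 p2=13 p3=13; velocities now: v0=-2 v1=0 v2=-4 v3=0
Collision at t=4: particles 1 and 2 swap velocities; positions: p0=-7 p1=2 p2=2 p3=13; velocities now: v0=-2 v1=-4 v2=0 v3=0
Collision at t=17/2: particles 0 and 1 swap velocities; positions: p0=-16 p1=-16 p2=2 p3=13; velocities now: v0=-4 v1=-2 v2=0 v3=0

Answer: 2,3 1,2 0,1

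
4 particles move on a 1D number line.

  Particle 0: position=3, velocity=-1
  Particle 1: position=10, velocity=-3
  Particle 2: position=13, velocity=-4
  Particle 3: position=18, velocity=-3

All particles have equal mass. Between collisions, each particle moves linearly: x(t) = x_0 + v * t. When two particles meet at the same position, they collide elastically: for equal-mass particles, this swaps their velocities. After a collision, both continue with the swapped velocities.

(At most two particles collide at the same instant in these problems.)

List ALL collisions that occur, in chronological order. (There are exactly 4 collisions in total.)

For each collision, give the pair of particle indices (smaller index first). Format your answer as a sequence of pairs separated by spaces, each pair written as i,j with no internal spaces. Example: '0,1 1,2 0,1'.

Collision at t=3: particles 1 and 2 swap velocities; positions: p0=0 p1=1 p2=1 p3=9; velocities now: v0=-1 v1=-4 v2=-3 v3=-3
Collision at t=10/3: particles 0 and 1 swap velocities; positions: p0=-1/3 p1=-1/3 p2=0 p3=8; velocities now: v0=-4 v1=-1 v2=-3 v3=-3
Collision at t=7/2: particles 1 and 2 swap velocities; positions: p0=-1 p1=-1/2 p2=-1/2 p3=15/2; velocities now: v0=-4 v1=-3 v2=-1 v3=-3
Collision at t=15/2: particles 2 and 3 swap velocities; positions: p0=-17 p1=-25/2 p2=-9/2 p3=-9/2; velocities now: v0=-4 v1=-3 v2=-3 v3=-1

Answer: 1,2 0,1 1,2 2,3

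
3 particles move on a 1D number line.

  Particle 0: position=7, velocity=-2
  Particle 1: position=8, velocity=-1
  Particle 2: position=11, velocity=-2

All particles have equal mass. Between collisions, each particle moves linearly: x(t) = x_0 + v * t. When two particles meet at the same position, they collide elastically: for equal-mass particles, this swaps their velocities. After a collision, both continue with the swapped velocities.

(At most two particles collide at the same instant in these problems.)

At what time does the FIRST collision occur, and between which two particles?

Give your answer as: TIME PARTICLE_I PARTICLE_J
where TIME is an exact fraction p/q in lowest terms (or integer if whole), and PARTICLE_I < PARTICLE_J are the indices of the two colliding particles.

Answer: 3 1 2

Derivation:
Pair (0,1): pos 7,8 vel -2,-1 -> not approaching (rel speed -1 <= 0)
Pair (1,2): pos 8,11 vel -1,-2 -> gap=3, closing at 1/unit, collide at t=3
Earliest collision: t=3 between 1 and 2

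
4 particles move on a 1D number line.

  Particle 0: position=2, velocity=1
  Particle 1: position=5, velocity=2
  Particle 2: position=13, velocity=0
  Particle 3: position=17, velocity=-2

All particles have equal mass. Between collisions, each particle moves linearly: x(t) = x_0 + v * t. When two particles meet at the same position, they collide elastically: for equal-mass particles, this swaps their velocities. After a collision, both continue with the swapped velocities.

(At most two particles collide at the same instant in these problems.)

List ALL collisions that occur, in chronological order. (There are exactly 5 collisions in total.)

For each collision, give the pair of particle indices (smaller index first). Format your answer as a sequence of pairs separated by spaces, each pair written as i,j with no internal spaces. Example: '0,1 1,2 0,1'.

Collision at t=2: particles 2 and 3 swap velocities; positions: p0=4 p1=9 p2=13 p3=13; velocities now: v0=1 v1=2 v2=-2 v3=0
Collision at t=3: particles 1 and 2 swap velocities; positions: p0=5 p1=11 p2=11 p3=13; velocities now: v0=1 v1=-2 v2=2 v3=0
Collision at t=4: particles 2 and 3 swap velocities; positions: p0=6 p1=9 p2=13 p3=13; velocities now: v0=1 v1=-2 v2=0 v3=2
Collision at t=5: particles 0 and 1 swap velocities; positions: p0=7 p1=7 p2=13 p3=15; velocities now: v0=-2 v1=1 v2=0 v3=2
Collision at t=11: particles 1 and 2 swap velocities; positions: p0=-5 p1=13 p2=13 p3=27; velocities now: v0=-2 v1=0 v2=1 v3=2

Answer: 2,3 1,2 2,3 0,1 1,2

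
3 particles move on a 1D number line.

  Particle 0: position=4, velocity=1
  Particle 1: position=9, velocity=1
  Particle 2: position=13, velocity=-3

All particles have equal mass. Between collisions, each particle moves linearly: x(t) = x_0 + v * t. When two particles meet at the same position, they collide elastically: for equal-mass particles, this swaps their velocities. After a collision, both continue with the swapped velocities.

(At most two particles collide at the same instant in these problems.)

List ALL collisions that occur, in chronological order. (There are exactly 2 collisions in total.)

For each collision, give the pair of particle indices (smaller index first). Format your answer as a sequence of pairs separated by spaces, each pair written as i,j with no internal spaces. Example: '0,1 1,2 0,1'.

Answer: 1,2 0,1

Derivation:
Collision at t=1: particles 1 and 2 swap velocities; positions: p0=5 p1=10 p2=10; velocities now: v0=1 v1=-3 v2=1
Collision at t=9/4: particles 0 and 1 swap velocities; positions: p0=25/4 p1=25/4 p2=45/4; velocities now: v0=-3 v1=1 v2=1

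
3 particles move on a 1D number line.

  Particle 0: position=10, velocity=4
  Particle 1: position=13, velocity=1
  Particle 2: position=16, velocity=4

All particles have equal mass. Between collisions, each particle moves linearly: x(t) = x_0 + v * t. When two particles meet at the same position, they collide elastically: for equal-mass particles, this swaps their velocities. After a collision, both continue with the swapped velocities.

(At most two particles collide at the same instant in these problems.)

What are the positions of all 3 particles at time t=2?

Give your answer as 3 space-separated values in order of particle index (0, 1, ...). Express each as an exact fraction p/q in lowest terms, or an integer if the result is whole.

Collision at t=1: particles 0 and 1 swap velocities; positions: p0=14 p1=14 p2=20; velocities now: v0=1 v1=4 v2=4
Advance to t=2 (no further collisions before then); velocities: v0=1 v1=4 v2=4; positions = 15 18 24

Answer: 15 18 24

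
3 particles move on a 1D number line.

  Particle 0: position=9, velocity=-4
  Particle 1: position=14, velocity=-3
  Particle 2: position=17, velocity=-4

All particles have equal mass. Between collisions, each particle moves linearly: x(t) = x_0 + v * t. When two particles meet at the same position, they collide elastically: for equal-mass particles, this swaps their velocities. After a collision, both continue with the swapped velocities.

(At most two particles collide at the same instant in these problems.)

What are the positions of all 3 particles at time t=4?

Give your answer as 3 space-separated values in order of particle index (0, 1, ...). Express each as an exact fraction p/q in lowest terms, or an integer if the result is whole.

Collision at t=3: particles 1 and 2 swap velocities; positions: p0=-3 p1=5 p2=5; velocities now: v0=-4 v1=-4 v2=-3
Advance to t=4 (no further collisions before then); velocities: v0=-4 v1=-4 v2=-3; positions = -7 1 2

Answer: -7 1 2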